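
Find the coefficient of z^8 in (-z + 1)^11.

165

The general term is C(11,j)·(-z)^j·(1)^(11-j); the z^8 term has j = 8.
C(11,8) = 165.
Coefficient = C(11,8) = 165.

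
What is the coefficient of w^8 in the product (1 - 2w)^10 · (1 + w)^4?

1824

Coefficient of w^8 = Σ_{j} C(10,j)·(-2)^j·C(4,8-j)·1^(8-j) for j from 4 to 8.
= 3360 + (-32256) + 80640 + (-61440) + 11520 = 1824.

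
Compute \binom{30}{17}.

C(30,17) = C(30,13) by symmetry.
C(30,13) = (30·29·28·27·26·25·24·23·22·21·20·19·18) / 13! = 745747076954880000 / 6227020800 = 119759850.

119759850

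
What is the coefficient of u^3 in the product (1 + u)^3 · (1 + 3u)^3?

Coefficient of u^3 = Σ_{j} C(3,j)·1^j·C(3,3-j)·3^(3-j) for j from 0 to 3.
= 27 + 81 + 27 + 1 = 136.

136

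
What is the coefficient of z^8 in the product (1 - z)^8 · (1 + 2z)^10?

Coefficient of z^8 = Σ_{j} C(8,j)·(-1)^j·C(10,8-j)·2^(8-j) for j from 0 to 8.
= 11520 + (-122880) + 376320 + (-451584) + 235200 + (-53760) + 5040 + (-160) + 1 = -303.

-303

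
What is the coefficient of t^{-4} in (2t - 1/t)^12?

7920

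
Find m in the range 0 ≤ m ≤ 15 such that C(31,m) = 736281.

6

C(31,m) increases on 0 ≤ m ≤ 15. C(31,5) = 169911 and C(31,6) = 736281, so m = 6.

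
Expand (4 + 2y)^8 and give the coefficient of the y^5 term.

The general term is C(8,j)·(4)^j·(2y)^(8-j); the y^5 term has j = 3.
C(8,3) = 56.
Coefficient = C(8,3) · 4^3 · 2^5 = 56 · 64 · 32 = 114688.

114688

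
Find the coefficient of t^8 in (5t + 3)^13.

The general term is C(13,j)·(5t)^j·(3)^(13-j); the t^8 term has j = 8.
C(13,8) = 1287.
Coefficient = C(13,8) · 5^8 · 3^5 = 1287 · 390625 · 243 = 122164453125.

122164453125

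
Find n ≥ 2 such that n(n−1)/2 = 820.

41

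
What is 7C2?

21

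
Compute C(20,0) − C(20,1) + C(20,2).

171

The partial alternating sum Σ_{k=0}^{2} (−1)^k C(20,k) = (−1)^2 C(19,2) = 171.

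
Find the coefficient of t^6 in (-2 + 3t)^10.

The general term is C(10,j)·(-2)^j·(3t)^(10-j); the t^6 term has j = 4.
C(10,4) = 210.
Coefficient = C(10,4) · (-2)^4 · 3^6 = 210 · 16 · 729 = 2449440.

2449440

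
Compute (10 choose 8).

45

C(10,8) = C(10,2) by symmetry.
C(10,2) = (10·9) / 2! = 90 / 2 = 45.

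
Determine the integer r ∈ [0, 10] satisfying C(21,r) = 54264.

6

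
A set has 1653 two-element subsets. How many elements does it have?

58

n(n−1)/2 = 1653 ⇒ n(n−1) = 3306. Since 58·57 = 3306, n = 58.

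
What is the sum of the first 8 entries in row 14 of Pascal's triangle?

1 + 14 + 91 + 364 + 1001 + 2002 + 3003 + 3432 = 9908.

9908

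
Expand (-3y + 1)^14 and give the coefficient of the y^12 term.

48361131

The general term is C(14,j)·(-3y)^j·(1)^(14-j); the y^12 term has j = 12.
C(14,12) = 91.
Coefficient = C(14,12) · (-3)^12 = 91 · 531441 = 48361131.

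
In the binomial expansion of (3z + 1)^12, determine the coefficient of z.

36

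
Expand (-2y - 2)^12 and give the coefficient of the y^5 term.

3244032

The general term is C(12,j)·(-2y)^j·(-2)^(12-j); the y^5 term has j = 5.
C(12,5) = 792.
Coefficient = C(12,5) · (-2)^5 · (-2)^7 = 792 · (-32) · (-128) = 3244032.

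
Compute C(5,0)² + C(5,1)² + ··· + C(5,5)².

252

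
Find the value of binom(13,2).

78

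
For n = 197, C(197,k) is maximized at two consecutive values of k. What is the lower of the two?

For odd n = 197, C(197,k) peaks at k = (n−1)/2 and (n+1)/2; the lower is 98.

98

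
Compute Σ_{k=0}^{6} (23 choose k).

145499

1 + 23 + 253 + 1771 + 8855 + 33649 + 100947 = 145499.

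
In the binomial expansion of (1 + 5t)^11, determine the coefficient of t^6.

The general term is C(11,j)·(1)^j·(5t)^(11-j); the t^6 term has j = 5.
C(11,5) = 462.
Coefficient = C(11,5) · 5^6 = 462 · 15625 = 7218750.

7218750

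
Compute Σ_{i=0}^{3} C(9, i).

130

1 + 9 + 36 + 84 = 130.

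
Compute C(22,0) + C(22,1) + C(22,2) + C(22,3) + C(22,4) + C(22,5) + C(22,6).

110056

1 + 22 + 231 + 1540 + 7315 + 26334 + 74613 = 110056.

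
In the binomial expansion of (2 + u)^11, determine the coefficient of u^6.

14784

The general term is C(11,j)·(2)^j·(u)^(11-j); the u^6 term has j = 5.
C(11,5) = 462.
Coefficient = C(11,5) · 2^5 = 462 · 32 = 14784.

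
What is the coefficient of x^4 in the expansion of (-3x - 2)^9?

-326592

The general term is C(9,j)·(-3x)^j·(-2)^(9-j); the x^4 term has j = 4.
C(9,4) = 126.
Coefficient = C(9,4) · (-3)^4 · (-2)^5 = 126 · 81 · (-32) = -326592.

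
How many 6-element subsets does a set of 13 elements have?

1716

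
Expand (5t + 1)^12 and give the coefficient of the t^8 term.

The general term is C(12,j)·(5t)^j·(1)^(12-j); the t^8 term has j = 8.
C(12,8) = 495.
Coefficient = C(12,8) · 5^8 = 495 · 390625 = 193359375.

193359375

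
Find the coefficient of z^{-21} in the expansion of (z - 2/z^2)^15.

General term: C(15,j)·(z)^j·(-2/z^2)^(15-j), with z-exponent 1j − 2(15−j) = 3j − 30.
Set 3j − 30 = -21: j = 3.
C(15,3) = 455; 1^3 = 1; (-2)^12 = 4096.
Coefficient = 455 · 1 · 4096 = 1863680.

1863680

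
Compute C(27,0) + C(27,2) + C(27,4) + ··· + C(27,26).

67108864

Even-k terms of row 27 sum to 2^26 = 67108864.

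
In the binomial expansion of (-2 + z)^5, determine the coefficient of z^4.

-10

The general term is C(5,j)·(-2)^j·(z)^(5-j); the z^4 term has j = 1.
C(5,1) = 5.
Coefficient = C(5,1) · (-2)^1 = 5 · (-2) = -10.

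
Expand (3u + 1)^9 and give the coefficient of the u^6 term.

The general term is C(9,j)·(3u)^j·(1)^(9-j); the u^6 term has j = 6.
C(9,6) = 84.
Coefficient = C(9,6) · 3^6 = 84 · 729 = 61236.

61236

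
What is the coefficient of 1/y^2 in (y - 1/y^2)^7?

-35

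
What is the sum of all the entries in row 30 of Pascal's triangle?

1073741824

Setting x = 1 in (1+x)^30 gives Σ C(30,k) = 2^30 = 1073741824.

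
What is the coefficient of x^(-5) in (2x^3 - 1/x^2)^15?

General term: C(15,j)·(2x^3)^j·(-1/x^2)^(15-j), with x-exponent 3j − 2(15−j) = 5j − 30.
Set 5j − 30 = -5: j = 5.
C(15,5) = 3003; 2^5 = 32; (-1)^10 = 1.
Coefficient = 3003 · 32 · 1 = 96096.

96096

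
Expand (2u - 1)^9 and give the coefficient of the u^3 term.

672

The general term is C(9,j)·(2u)^j·(-1)^(9-j); the u^3 term has j = 3.
C(9,3) = 84.
Coefficient = C(9,3) · 2^3 = 84 · 8 = 672.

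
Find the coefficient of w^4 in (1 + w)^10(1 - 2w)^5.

90

Coefficient of w^4 = Σ_{j} C(10,j)·1^j·C(5,4-j)·(-2)^(4-j) for j from 0 to 4.
= 80 + (-800) + 1800 + (-1200) + 210 = 90.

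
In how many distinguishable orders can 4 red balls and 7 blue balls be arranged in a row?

Choose positions for the red balls: C(11,4) = 330.

330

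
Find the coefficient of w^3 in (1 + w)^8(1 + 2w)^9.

Coefficient of w^3 = Σ_{j} C(8,j)·1^j·C(9,3-j)·2^(3-j) for j from 0 to 3.
= 672 + 1152 + 504 + 56 = 2384.

2384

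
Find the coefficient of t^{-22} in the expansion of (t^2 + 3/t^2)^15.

General term: C(15,j)·(t^2)^j·(3/t^2)^(15-j), with t-exponent 2j − 2(15−j) = 4j − 30.
Set 4j − 30 = -22: j = 2.
C(15,2) = 105; 1^2 = 1; 3^13 = 1594323.
Coefficient = 105 · 1 · 1594323 = 167403915.

167403915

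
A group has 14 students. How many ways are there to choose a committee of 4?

1001

This is C(14,4) = 1001.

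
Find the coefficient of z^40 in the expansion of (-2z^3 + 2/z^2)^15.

General term: C(15,j)·(-2z^3)^j·(2/z^2)^(15-j), with z-exponent 3j − 2(15−j) = 5j − 30.
Set 5j − 30 = 40: j = 14.
C(15,14) = 15; (-2)^14 = 16384; 2^1 = 2.
Coefficient = 15 · 16384 · 2 = 491520.

491520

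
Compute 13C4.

C(13,4) = (13·12·11·10) / 4! = 17160 / 24 = 715.

715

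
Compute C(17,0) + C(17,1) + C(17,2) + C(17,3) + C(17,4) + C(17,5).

9402

1 + 17 + 136 + 680 + 2380 + 6188 = 9402.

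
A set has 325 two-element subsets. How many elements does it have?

n(n−1)/2 = 325 ⇒ n(n−1) = 650. Since 26·25 = 650, n = 26.

26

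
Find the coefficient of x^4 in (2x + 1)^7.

The general term is C(7,j)·(2x)^j·(1)^(7-j); the x^4 term has j = 4.
C(7,4) = 35.
Coefficient = C(7,4) · 2^4 = 35 · 16 = 560.

560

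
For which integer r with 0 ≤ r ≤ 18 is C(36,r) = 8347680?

7

C(36,r) increases on 0 ≤ r ≤ 18. C(36,6) = 1947792 and C(36,7) = 8347680, so r = 7.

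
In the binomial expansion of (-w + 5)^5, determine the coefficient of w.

The general term is C(5,j)·(-w)^j·(5)^(5-j); the w^1 term has j = 1.
C(5,1) = 5.
Coefficient = C(5,1) · (-1)^1 · 5^4 = 5 · (-1) · 625 = -3125.

-3125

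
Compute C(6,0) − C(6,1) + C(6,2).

The partial alternating sum Σ_{k=0}^{2} (−1)^k C(6,k) = (−1)^2 C(5,2) = 10.

10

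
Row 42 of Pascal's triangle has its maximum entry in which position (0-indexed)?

21

C(42,m) is maximized at m = 42/2 = 21.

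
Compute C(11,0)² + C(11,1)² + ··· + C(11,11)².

705432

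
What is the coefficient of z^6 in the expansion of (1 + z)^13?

1716

The general term is C(13,j)·(1)^j·(z)^(13-j); the z^6 term has j = 7.
C(13,7) = 1716.
Coefficient = C(13,7) = 1716.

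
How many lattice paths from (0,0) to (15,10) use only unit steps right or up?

Each path is a sequence of 25 steps with 15 rights: C(25,15) = 3268760.

3268760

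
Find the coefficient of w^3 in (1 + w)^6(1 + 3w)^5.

1055

Coefficient of w^3 = Σ_{j} C(6,j)·1^j·C(5,3-j)·3^(3-j) for j from 0 to 3.
= 270 + 540 + 225 + 20 = 1055.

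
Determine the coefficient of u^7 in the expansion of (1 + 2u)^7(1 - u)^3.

240

Coefficient of u^7 = Σ_{j} C(7,j)·2^j·C(3,7-j)·(-1)^(7-j) for j from 4 to 7.
= (-560) + 2016 + (-1344) + 128 = 240.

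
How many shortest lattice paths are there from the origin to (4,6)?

Each path is a sequence of 10 steps with 4 rights: C(10,4) = 210.

210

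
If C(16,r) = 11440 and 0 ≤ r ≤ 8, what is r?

C(16,r) increases on 0 ≤ r ≤ 8. C(16,6) = 8008 and C(16,7) = 11440, so r = 7.

7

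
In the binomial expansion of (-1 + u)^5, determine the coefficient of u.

5

The general term is C(5,j)·(-1)^j·(u)^(5-j); the u^1 term has j = 4.
C(5,4) = 5.
Coefficient = C(5,4) = 5.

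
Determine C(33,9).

38567100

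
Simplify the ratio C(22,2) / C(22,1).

21/2

C(n,k+1)/C(n,k) = (n−k)/(k+1) = (22−1)/(1+1) = 21/2.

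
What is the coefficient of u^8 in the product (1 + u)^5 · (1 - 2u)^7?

Coefficient of u^8 = Σ_{j} C(5,j)·1^j·C(7,8-j)·(-2)^(8-j) for j from 1 to 5.
= (-640) + 4480 + (-6720) + 2800 + (-280) = -360.

-360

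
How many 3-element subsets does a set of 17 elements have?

C(17,3) = (17·16·15) / 3! = 4080 / 6 = 680.

680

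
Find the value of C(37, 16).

12875774670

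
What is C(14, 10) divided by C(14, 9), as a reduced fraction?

C(n,k+1)/C(n,k) = (n−k)/(k+1) = (14−9)/(9+1) = 5/10 = 1/2.

1/2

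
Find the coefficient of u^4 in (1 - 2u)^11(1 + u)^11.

-440

Coefficient of u^4 = Σ_{j} C(11,j)·(-2)^j·C(11,4-j)·1^(4-j) for j from 0 to 4.
= 330 + (-3630) + 12100 + (-14520) + 5280 = -440.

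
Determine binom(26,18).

1562275

C(26,18) = C(26,8) by symmetry.
C(26,8) = (26·25·24·23·22·21·20·19) / 8! = 62990928000 / 40320 = 1562275.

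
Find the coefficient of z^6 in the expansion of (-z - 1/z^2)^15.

-455

General term: C(15,j)·(-z)^j·(-1/z^2)^(15-j), with z-exponent 1j − 2(15−j) = 3j − 30.
Set 3j − 30 = 6: j = 12.
C(15,12) = 455; (-1)^12 = 1; (-1)^3 = -1.
Coefficient = 455 · 1 · (-1) = -455.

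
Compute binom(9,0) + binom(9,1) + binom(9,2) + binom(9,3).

130

1 + 9 + 36 + 84 = 130.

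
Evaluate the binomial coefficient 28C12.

30421755

C(28,12) = (28·27·26·25·24·23·22·21·20·19·18·17) / 12! = 14572069319808000 / 479001600 = 30421755.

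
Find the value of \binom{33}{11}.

C(33,11) = (33·32·31·30·29·28·27·26·25·24·23) / 11! = 7725366544896000 / 39916800 = 193536720.

193536720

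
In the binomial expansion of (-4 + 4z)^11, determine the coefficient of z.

The general term is C(11,j)·(-4)^j·(4z)^(11-j); the z^1 term has j = 10.
C(11,10) = 11.
Coefficient = C(11,10) · (-4)^10 · 4^1 = 11 · 1048576 · 4 = 46137344.

46137344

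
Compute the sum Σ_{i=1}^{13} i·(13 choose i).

53248

Differentiating (1+x)^13 and setting x=1: Σ i·C(13,i) = 13·2^12 = 53248.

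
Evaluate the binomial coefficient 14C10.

C(14,10) = C(14,4) by symmetry.
C(14,4) = (14·13·12·11) / 4! = 24024 / 24 = 1001.

1001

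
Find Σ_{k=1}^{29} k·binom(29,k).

7784628224

Differentiating (1+x)^29 and setting x=1: Σ k·C(29,k) = 29·2^28 = 7784628224.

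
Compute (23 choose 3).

C(23,3) = (23·22·21) / 3! = 10626 / 6 = 1771.

1771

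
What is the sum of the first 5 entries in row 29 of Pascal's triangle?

27841

1 + 29 + 406 + 3654 + 23751 = 27841.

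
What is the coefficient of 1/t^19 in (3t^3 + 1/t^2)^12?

General term: C(12,j)·(3t^3)^j·(1/t^2)^(12-j), with t-exponent 3j − 2(12−j) = 5j − 24.
Set 5j − 24 = -19: j = 1.
C(12,1) = 12; 3^1 = 3; 1^11 = 1.
Coefficient = 12 · 3 · 1 = 36.

36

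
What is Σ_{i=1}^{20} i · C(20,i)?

Since i·C(20,i) = 20·C(19,i−1), the sum is 20·2^19 = 20·524288 = 10485760.

10485760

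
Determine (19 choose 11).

75582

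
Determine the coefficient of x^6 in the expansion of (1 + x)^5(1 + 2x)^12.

284000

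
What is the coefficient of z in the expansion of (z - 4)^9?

589824

The general term is C(9,j)·(z)^j·(-4)^(9-j); the z^1 term has j = 1.
C(9,1) = 9.
Coefficient = C(9,1) · (-4)^8 = 9 · 65536 = 589824.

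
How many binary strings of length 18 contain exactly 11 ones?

Choose the 11 positions: C(18,11) = 31824.

31824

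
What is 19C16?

969

C(19,16) = C(19,3) by symmetry.
C(19,3) = (19·18·17) / 3! = 5814 / 6 = 969.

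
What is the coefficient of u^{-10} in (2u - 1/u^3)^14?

General term: C(14,j)·(2u)^j·(-1/u^3)^(14-j), with u-exponent 1j − 3(14−j) = 4j − 42.
Set 4j − 42 = -10: j = 8.
C(14,8) = 3003; 2^8 = 256; (-1)^6 = 1.
Coefficient = 3003 · 256 · 1 = 768768.

768768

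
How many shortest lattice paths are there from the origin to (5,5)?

252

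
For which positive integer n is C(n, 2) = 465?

31

n(n−1)/2 = 465 ⇒ n(n−1) = 930. Since 31·30 = 930, n = 31.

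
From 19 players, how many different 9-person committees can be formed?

92378

This is C(19,9) = 92378.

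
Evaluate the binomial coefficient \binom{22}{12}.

C(22,12) = C(22,10) by symmetry.
C(22,10) = (22·21·20·19·18·17·16·15·14·13) / 10! = 2346549004800 / 3628800 = 646646.

646646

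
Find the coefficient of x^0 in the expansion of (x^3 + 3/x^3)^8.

General term: C(8,j)·(x^3)^j·(3/x^3)^(8-j), with x-exponent 3j − 3(8−j) = 6j − 24.
Set 6j − 24 = 0: j = 4.
C(8,4) = 70; 1^4 = 1; 3^4 = 81.
Coefficient = 70 · 1 · 81 = 5670.

5670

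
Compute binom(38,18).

33578000610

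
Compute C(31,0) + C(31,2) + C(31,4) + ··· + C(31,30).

1073741824

Half of (1+1)^31 + (1−1)^31 gives the even-index sum: 2^30 = 1073741824.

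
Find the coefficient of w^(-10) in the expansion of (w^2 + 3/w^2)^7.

5103

General term: C(7,j)·(w^2)^j·(3/w^2)^(7-j), with w-exponent 2j − 2(7−j) = 4j − 14.
Set 4j − 14 = -10: j = 1.
C(7,1) = 7; 1^1 = 1; 3^6 = 729.
Coefficient = 7 · 1 · 729 = 5103.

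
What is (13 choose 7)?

C(13,7) = C(13,6) by symmetry.
C(13,6) = (13·12·11·10·9·8) / 6! = 1235520 / 720 = 1716.

1716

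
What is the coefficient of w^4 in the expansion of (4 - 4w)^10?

220200960

The general term is C(10,j)·(4)^j·(-4w)^(10-j); the w^4 term has j = 6.
C(10,6) = 210.
Coefficient = C(10,6) · 4^6 · (-4)^4 = 210 · 4096 · 256 = 220200960.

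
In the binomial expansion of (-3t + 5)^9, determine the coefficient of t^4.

31893750

The general term is C(9,j)·(-3t)^j·(5)^(9-j); the t^4 term has j = 4.
C(9,4) = 126.
Coefficient = C(9,4) · (-3)^4 · 5^5 = 126 · 81 · 3125 = 31893750.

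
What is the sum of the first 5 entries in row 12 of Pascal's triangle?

794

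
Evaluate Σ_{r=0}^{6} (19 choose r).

1 + 19 + 171 + 969 + 3876 + 11628 + 27132 = 43796.

43796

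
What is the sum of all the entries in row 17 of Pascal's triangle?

131072

The entries of row 17 sum to 2^17 = 131072.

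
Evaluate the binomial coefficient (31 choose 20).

C(31,20) = C(31,11) by symmetry.
C(31,11) = (31·30·29·28·27·26·25·24·23·22·21) / 11! = 3379847863392000 / 39916800 = 84672315.

84672315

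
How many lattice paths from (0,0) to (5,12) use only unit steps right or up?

Each path is a sequence of 17 steps with 5 rights: C(17,5) = 6188.

6188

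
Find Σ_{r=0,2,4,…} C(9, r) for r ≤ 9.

256

Even-r terms of row 9 sum to 2^8 = 256.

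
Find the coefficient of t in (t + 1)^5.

5

The general term is C(5,j)·(t)^j·(1)^(5-j); the t^1 term has j = 1.
C(5,1) = 5.
Coefficient = C(5,1) = 5.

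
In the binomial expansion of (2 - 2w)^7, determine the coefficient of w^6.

896

The general term is C(7,j)·(2)^j·(-2w)^(7-j); the w^6 term has j = 1.
C(7,1) = 7.
Coefficient = C(7,1) · 2^1 · (-2)^6 = 7 · 2 · 64 = 896.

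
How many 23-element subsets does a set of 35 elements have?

C(35,23) = C(35,12) by symmetry.
C(35,12) = (35·34·33·32·31·30·29·28·27·26·25·24) / 12! = 399703747322880000 / 479001600 = 834451800.

834451800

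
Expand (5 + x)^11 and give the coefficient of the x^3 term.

64453125

The general term is C(11,j)·(5)^j·(x)^(11-j); the x^3 term has j = 8.
C(11,8) = 165.
Coefficient = C(11,8) · 5^8 = 165 · 390625 = 64453125.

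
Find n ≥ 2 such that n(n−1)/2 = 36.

9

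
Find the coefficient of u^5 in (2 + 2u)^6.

The general term is C(6,j)·(2)^j·(2u)^(6-j); the u^5 term has j = 1.
C(6,1) = 6.
Coefficient = C(6,1) · 2^1 · 2^5 = 6 · 2 · 32 = 384.

384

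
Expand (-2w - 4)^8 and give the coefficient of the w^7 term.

4096

The general term is C(8,j)·(-2w)^j·(-4)^(8-j); the w^7 term has j = 7.
C(8,7) = 8.
Coefficient = C(8,7) · (-2)^7 · (-4)^1 = 8 · (-128) · (-4) = 4096.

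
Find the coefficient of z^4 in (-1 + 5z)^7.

-21875

The general term is C(7,j)·(-1)^j·(5z)^(7-j); the z^4 term has j = 3.
C(7,3) = 35.
Coefficient = C(7,3) · (-1)^3 · 5^4 = 35 · (-1) · 625 = -21875.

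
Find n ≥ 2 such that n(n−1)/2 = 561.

34

n(n−1)/2 = 561 ⇒ n(n−1) = 1122. Since 34·33 = 1122, n = 34.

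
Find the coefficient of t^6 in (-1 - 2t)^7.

The general term is C(7,j)·(-1)^j·(-2t)^(7-j); the t^6 term has j = 1.
C(7,1) = 7.
Coefficient = C(7,1) · (-1)^1 · (-2)^6 = 7 · (-1) · 64 = -448.

-448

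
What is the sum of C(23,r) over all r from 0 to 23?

8388608

Setting x = 1 in (1+x)^23 gives Σ C(23,r) = 2^23 = 8388608.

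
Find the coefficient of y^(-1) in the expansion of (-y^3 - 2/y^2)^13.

-329472

General term: C(13,j)·(-y^3)^j·(-2/y^2)^(13-j), with y-exponent 3j − 2(13−j) = 5j − 26.
Set 5j − 26 = -1: j = 5.
C(13,5) = 1287; (-1)^5 = -1; (-2)^8 = 256.
Coefficient = 1287 · (-1) · 256 = -329472.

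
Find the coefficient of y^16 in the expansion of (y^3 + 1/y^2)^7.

General term: C(7,j)·(y^3)^j·(1/y^2)^(7-j), with y-exponent 3j − 2(7−j) = 5j − 14.
Set 5j − 14 = 16: j = 6.
C(7,6) = 7; 1^6 = 1; 1^1 = 1.
Coefficient = 7 · 1 · 1 = 7.

7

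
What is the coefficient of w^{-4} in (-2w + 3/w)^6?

General term: C(6,j)·(-2w)^j·(3/w)^(6-j), with w-exponent 1j − 1(6−j) = 2j − 6.
Set 2j − 6 = -4: j = 1.
C(6,1) = 6; (-2)^1 = -2; 3^5 = 243.
Coefficient = 6 · (-2) · 243 = -2916.

-2916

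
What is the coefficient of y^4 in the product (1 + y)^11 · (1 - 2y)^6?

Coefficient of y^4 = Σ_{j} C(11,j)·1^j·C(6,4-j)·(-2)^(4-j) for j from 0 to 4.
= 240 + (-1760) + 3300 + (-1980) + 330 = 130.

130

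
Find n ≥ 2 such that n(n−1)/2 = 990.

n(n−1)/2 = 990 ⇒ n(n−1) = 1980. Since 45·44 = 1980, n = 45.

45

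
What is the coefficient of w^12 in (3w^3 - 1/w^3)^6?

-1458

General term: C(6,j)·(3w^3)^j·(-1/w^3)^(6-j), with w-exponent 3j − 3(6−j) = 6j − 18.
Set 6j − 18 = 12: j = 5.
C(6,5) = 6; 3^5 = 243; (-1)^1 = -1.
Coefficient = 6 · 243 · (-1) = -1458.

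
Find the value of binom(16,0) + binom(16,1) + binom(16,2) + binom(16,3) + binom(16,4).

2517

1 + 16 + 120 + 560 + 1820 = 2517.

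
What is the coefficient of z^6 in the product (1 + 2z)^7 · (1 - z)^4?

84

Coefficient of z^6 = Σ_{j} C(7,j)·2^j·C(4,6-j)·(-1)^(6-j) for j from 2 to 6.
= 84 + (-1120) + 3360 + (-2688) + 448 = 84.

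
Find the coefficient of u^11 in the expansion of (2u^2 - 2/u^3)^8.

-2048

General term: C(8,j)·(2u^2)^j·(-2/u^3)^(8-j), with u-exponent 2j − 3(8−j) = 5j − 24.
Set 5j − 24 = 11: j = 7.
C(8,7) = 8; 2^7 = 128; (-2)^1 = -2.
Coefficient = 8 · 128 · (-2) = -2048.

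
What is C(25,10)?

C(25,10) = (25·24·23·22·21·20·19·18·17·16) / 10! = 11861676288000 / 3628800 = 3268760.

3268760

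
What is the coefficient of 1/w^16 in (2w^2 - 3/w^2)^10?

General term: C(10,j)·(2w^2)^j·(-3/w^2)^(10-j), with w-exponent 2j − 2(10−j) = 4j − 20.
Set 4j − 20 = -16: j = 1.
C(10,1) = 10; 2^1 = 2; (-3)^9 = -19683.
Coefficient = 10 · 2 · (-19683) = -393660.

-393660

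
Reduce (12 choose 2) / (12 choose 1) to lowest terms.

C(n,k+1)/C(n,k) = (n−k)/(k+1) = (12−1)/(1+1) = 11/2.

11/2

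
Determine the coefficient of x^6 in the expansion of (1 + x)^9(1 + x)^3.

(1 + x)^9(1 + x)^3 = (1 + x)^12, so the coefficient of x^6 is C(12,6)·1^6 = 924·1 = 924.

924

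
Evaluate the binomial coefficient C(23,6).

100947

C(23,6) = (23·22·21·20·19·18) / 6! = 72681840 / 720 = 100947.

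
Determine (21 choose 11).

352716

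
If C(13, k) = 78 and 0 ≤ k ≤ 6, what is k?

C(13,k) increases on 0 ≤ k ≤ 6. C(13,1) = 13 and C(13,2) = 78, so k = 2.

2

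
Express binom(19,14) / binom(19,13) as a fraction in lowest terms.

3/7

C(n,k+1)/C(n,k) = (n−k)/(k+1) = (19−13)/(13+1) = 6/14 = 3/7.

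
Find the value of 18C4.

3060

C(18,4) = (18·17·16·15) / 4! = 73440 / 24 = 3060.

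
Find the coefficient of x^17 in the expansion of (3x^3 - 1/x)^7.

-5103

General term: C(7,j)·(3x^3)^j·(-1/x)^(7-j), with x-exponent 3j − 1(7−j) = 4j − 7.
Set 4j − 7 = 17: j = 6.
C(7,6) = 7; 3^6 = 729; (-1)^1 = -1.
Coefficient = 7 · 729 · (-1) = -5103.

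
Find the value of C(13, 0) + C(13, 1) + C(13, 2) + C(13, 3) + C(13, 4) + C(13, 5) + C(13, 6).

4096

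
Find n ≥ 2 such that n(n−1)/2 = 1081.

n(n−1)/2 = 1081 ⇒ n(n−1) = 2162. Since 47·46 = 2162, n = 47.

47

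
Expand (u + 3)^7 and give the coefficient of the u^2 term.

The general term is C(7,j)·(u)^j·(3)^(7-j); the u^2 term has j = 2.
C(7,2) = 21.
Coefficient = C(7,2) · 3^5 = 21 · 243 = 5103.

5103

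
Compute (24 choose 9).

1307504

C(24,9) = (24·23·22·21·20·19·18·17·16) / 9! = 474467051520 / 362880 = 1307504.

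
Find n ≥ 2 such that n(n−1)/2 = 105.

15

n(n−1)/2 = 105 ⇒ n(n−1) = 210. Since 15·14 = 210, n = 15.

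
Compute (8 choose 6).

28

C(8,6) = C(8,2) by symmetry.
C(8,2) = (8·7) / 2! = 56 / 2 = 28.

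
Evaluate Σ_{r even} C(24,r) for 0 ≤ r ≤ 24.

8388608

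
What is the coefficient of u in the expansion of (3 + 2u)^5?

The general term is C(5,j)·(3)^j·(2u)^(5-j); the u^1 term has j = 4.
C(5,4) = 5.
Coefficient = C(5,4) · 3^4 · 2^1 = 5 · 81 · 2 = 810.

810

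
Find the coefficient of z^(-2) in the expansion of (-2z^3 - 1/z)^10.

180

General term: C(10,j)·(-2z^3)^j·(-1/z)^(10-j), with z-exponent 3j − 1(10−j) = 4j − 10.
Set 4j − 10 = -2: j = 2.
C(10,2) = 45; (-2)^2 = 4; (-1)^8 = 1.
Coefficient = 45 · 4 · 1 = 180.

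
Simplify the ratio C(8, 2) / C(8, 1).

C(n,k+1)/C(n,k) = (n−k)/(k+1) = (8−1)/(1+1) = 7/2.

7/2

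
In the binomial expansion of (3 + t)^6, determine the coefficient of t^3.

540

The general term is C(6,j)·(3)^j·(t)^(6-j); the t^3 term has j = 3.
C(6,3) = 20.
Coefficient = C(6,3) · 3^3 = 20 · 27 = 540.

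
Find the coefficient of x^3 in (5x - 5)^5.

31250

The general term is C(5,j)·(5x)^j·(-5)^(5-j); the x^3 term has j = 3.
C(5,3) = 10.
Coefficient = C(5,3) · 5^3 · (-5)^2 = 10 · 125 · 25 = 31250.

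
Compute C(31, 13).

C(31,13) = (31·30·29·28·27·26·25·24·23·22·21·20·19) / 13! = 1284342188088960000 / 6227020800 = 206253075.

206253075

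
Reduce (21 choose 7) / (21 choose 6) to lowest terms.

C(n,k+1)/C(n,k) = (n−k)/(k+1) = (21−6)/(6+1) = 15/7.

15/7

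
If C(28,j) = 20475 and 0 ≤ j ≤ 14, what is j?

4

C(28,j) increases on 0 ≤ j ≤ 14. C(28,3) = 3276 and C(28,4) = 20475, so j = 4.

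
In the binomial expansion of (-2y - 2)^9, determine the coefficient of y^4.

-64512

The general term is C(9,j)·(-2y)^j·(-2)^(9-j); the y^4 term has j = 4.
C(9,4) = 126.
Coefficient = C(9,4) · (-2)^4 · (-2)^5 = 126 · 16 · (-32) = -64512.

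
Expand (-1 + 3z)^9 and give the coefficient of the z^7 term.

The general term is C(9,j)·(-1)^j·(3z)^(9-j); the z^7 term has j = 2.
C(9,2) = 36.
Coefficient = C(9,2) · 3^7 = 36 · 2187 = 78732.

78732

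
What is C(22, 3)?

C(22,3) = (22·21·20) / 3! = 9240 / 6 = 1540.

1540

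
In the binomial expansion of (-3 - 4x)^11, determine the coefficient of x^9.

-129761280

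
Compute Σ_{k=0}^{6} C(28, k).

1 + 28 + 378 + 3276 + 20475 + 98280 + 376740 = 499178.

499178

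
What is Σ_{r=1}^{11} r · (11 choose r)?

Since r·C(11,r) = 11·C(10,r−1), the sum is 11·2^10 = 11·1024 = 11264.

11264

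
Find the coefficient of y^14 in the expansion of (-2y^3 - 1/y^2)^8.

General term: C(8,j)·(-2y^3)^j·(-1/y^2)^(8-j), with y-exponent 3j − 2(8−j) = 5j − 16.
Set 5j − 16 = 14: j = 6.
C(8,6) = 28; (-2)^6 = 64; (-1)^2 = 1.
Coefficient = 28 · 64 · 1 = 1792.

1792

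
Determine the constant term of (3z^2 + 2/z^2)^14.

960740352

General term: C(14,j)·(3z^2)^j·(2/z^2)^(14-j), with z-exponent 2j − 2(14−j) = 4j − 28.
Set 4j − 28 = 0: j = 7.
C(14,7) = 3432; 3^7 = 2187; 2^7 = 128.
Coefficient = 3432 · 2187 · 128 = 960740352.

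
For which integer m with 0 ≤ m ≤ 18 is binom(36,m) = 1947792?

6

C(36,m) increases on 0 ≤ m ≤ 18. C(36,5) = 376992 and C(36,6) = 1947792, so m = 6.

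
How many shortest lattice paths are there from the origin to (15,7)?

Each path is a sequence of 22 steps with 15 rights: C(22,15) = 170544.

170544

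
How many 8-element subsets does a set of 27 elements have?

C(27,8) = (27·26·25·24·23·22·21·20) / 8! = 89513424000 / 40320 = 2220075.

2220075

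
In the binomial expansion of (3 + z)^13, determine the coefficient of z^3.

16888014

The general term is C(13,j)·(3)^j·(z)^(13-j); the z^3 term has j = 10.
C(13,10) = 286.
Coefficient = C(13,10) · 3^10 = 286 · 59049 = 16888014.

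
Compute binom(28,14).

40116600

C(28,14) = (28·27·26·25·24·23·22·21·20·19·18·17·16·15) / 14! = 3497296636753920000 / 87178291200 = 40116600.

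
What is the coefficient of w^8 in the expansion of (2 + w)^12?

The general term is C(12,j)·(2)^j·(w)^(12-j); the w^8 term has j = 4.
C(12,4) = 495.
Coefficient = C(12,4) · 2^4 = 495 · 16 = 7920.

7920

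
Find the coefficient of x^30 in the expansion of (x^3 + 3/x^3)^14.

819

General term: C(14,j)·(x^3)^j·(3/x^3)^(14-j), with x-exponent 3j − 3(14−j) = 6j − 42.
Set 6j − 42 = 30: j = 12.
C(14,12) = 91; 1^12 = 1; 3^2 = 9.
Coefficient = 91 · 1 · 9 = 819.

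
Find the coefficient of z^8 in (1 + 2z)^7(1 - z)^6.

-684

Coefficient of z^8 = Σ_{j} C(7,j)·2^j·C(6,8-j)·(-1)^(8-j) for j from 2 to 7.
= 84 + (-1680) + 8400 + (-13440) + 6720 + (-768) = -684.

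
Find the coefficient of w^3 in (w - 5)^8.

The general term is C(8,j)·(w)^j·(-5)^(8-j); the w^3 term has j = 3.
C(8,3) = 56.
Coefficient = C(8,3) · (-5)^5 = 56 · (-3125) = -175000.

-175000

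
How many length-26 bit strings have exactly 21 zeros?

Choose the 21 positions: C(26,21) = 65780.

65780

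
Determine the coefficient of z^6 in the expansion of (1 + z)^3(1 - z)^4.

Coefficient of z^6 = Σ_{j} C(3,j)·1^j·C(4,6-j)·(-1)^(6-j) for j from 2 to 3.
= 3 + (-4) = -1.

-1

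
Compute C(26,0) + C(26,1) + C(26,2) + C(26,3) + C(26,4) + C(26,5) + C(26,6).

1 + 26 + 325 + 2600 + 14950 + 65780 + 230230 = 313912.

313912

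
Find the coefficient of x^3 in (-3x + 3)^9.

The general term is C(9,j)·(-3x)^j·(3)^(9-j); the x^3 term has j = 3.
C(9,3) = 84.
Coefficient = C(9,3) · (-3)^3 · 3^6 = 84 · (-27) · 729 = -1653372.

-1653372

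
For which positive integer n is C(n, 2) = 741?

n(n−1)/2 = 741 ⇒ n(n−1) = 1482. Since 39·38 = 1482, n = 39.

39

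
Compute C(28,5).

C(28,5) = (28·27·26·25·24) / 5! = 11793600 / 120 = 98280.

98280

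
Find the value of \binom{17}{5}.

6188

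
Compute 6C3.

20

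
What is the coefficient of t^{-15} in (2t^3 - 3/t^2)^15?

1934445240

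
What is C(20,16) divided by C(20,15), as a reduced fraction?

C(n,k+1)/C(n,k) = (n−k)/(k+1) = (20−15)/(15+1) = 5/16.

5/16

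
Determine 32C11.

C(32,11) = (32·31·30·29·28·27·26·25·24·23·22) / 11! = 5150244363264000 / 39916800 = 129024480.

129024480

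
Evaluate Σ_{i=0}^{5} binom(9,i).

1 + 9 + 36 + 84 + 126 + 126 = 382.

382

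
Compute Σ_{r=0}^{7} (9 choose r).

502

1 + 9 + 36 + 84 + 126 + 126 + 84 + 36 = 502.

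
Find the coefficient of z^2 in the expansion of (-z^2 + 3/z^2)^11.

General term: C(11,j)·(-z^2)^j·(3/z^2)^(11-j), with z-exponent 2j − 2(11−j) = 4j − 22.
Set 4j − 22 = 2: j = 6.
C(11,6) = 462; (-1)^6 = 1; 3^5 = 243.
Coefficient = 462 · 1 · 243 = 112266.

112266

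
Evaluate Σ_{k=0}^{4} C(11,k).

562

1 + 11 + 55 + 165 + 330 = 562.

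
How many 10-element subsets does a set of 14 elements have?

C(14,10) = C(14,4) by symmetry.
C(14,4) = (14·13·12·11) / 4! = 24024 / 24 = 1001.

1001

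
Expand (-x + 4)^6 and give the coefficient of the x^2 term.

The general term is C(6,j)·(-x)^j·(4)^(6-j); the x^2 term has j = 2.
C(6,2) = 15.
Coefficient = C(6,2) · 4^4 = 15 · 256 = 3840.

3840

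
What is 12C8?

495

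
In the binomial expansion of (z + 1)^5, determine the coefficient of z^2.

The general term is C(5,j)·(z)^j·(1)^(5-j); the z^2 term has j = 2.
C(5,2) = 10.
Coefficient = C(5,2) = 10.

10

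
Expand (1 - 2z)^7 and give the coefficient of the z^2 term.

The general term is C(7,j)·(1)^j·(-2z)^(7-j); the z^2 term has j = 5.
C(7,5) = 21.
Coefficient = C(7,5) · (-2)^2 = 21 · 4 = 84.

84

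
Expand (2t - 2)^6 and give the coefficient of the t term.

The general term is C(6,j)·(2t)^j·(-2)^(6-j); the t^1 term has j = 1.
C(6,1) = 6.
Coefficient = C(6,1) · 2^1 · (-2)^5 = 6 · 2 · (-32) = -384.

-384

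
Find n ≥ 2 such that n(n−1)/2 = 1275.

51

n(n−1)/2 = 1275 ⇒ n(n−1) = 2550. Since 51·50 = 2550, n = 51.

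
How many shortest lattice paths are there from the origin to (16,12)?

Each path is a sequence of 28 steps with 16 rights: C(28,16) = 30421755.

30421755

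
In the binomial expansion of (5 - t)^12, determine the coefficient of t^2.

644531250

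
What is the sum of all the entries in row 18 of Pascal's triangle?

262144

Setting x = 1 in (1+x)^18 gives Σ C(18,j) = 2^18 = 262144.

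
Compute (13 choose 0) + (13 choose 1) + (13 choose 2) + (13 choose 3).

378

1 + 13 + 78 + 286 = 378.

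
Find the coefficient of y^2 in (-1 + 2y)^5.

The general term is C(5,j)·(-1)^j·(2y)^(5-j); the y^2 term has j = 3.
C(5,3) = 10.
Coefficient = C(5,3) · (-1)^3 · 2^2 = 10 · (-1) · 4 = -40.

-40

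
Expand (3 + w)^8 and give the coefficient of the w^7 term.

The general term is C(8,j)·(3)^j·(w)^(8-j); the w^7 term has j = 1.
C(8,1) = 8.
Coefficient = C(8,1) · 3^1 = 8 · 3 = 24.

24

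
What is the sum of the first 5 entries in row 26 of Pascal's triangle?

17902

1 + 26 + 325 + 2600 + 14950 = 17902.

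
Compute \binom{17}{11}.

12376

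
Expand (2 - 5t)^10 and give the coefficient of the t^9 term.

The general term is C(10,j)·(2)^j·(-5t)^(10-j); the t^9 term has j = 1.
C(10,1) = 10.
Coefficient = C(10,1) · 2^1 · (-5)^9 = 10 · 2 · (-1953125) = -39062500.

-39062500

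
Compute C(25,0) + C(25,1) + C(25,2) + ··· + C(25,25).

33554432

The entries of row 25 sum to 2^25 = 33554432.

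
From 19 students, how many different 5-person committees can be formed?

This is C(19,5) = 11628.

11628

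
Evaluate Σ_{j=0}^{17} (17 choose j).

Setting x = 1 in (1+x)^17 gives Σ C(17,j) = 2^17 = 131072.

131072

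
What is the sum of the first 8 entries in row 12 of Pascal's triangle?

3302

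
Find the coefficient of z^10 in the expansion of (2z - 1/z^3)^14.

-114688

General term: C(14,j)·(2z)^j·(-1/z^3)^(14-j), with z-exponent 1j − 3(14−j) = 4j − 42.
Set 4j − 42 = 10: j = 13.
C(14,13) = 14; 2^13 = 8192; (-1)^1 = -1.
Coefficient = 14 · 8192 · (-1) = -114688.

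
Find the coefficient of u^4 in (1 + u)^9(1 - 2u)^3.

Coefficient of u^4 = Σ_{j} C(9,j)·1^j·C(3,4-j)·(-2)^(4-j) for j from 1 to 4.
= (-72) + 432 + (-504) + 126 = -18.

-18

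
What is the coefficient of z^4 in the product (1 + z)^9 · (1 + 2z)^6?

4974

Coefficient of z^4 = Σ_{j} C(9,j)·1^j·C(6,4-j)·2^(4-j) for j from 0 to 4.
= 240 + 1440 + 2160 + 1008 + 126 = 4974.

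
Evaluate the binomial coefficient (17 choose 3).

680

C(17,3) = (17·16·15) / 3! = 4080 / 6 = 680.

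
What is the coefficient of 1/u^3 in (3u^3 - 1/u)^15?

12285

General term: C(15,j)·(3u^3)^j·(-1/u)^(15-j), with u-exponent 3j − 1(15−j) = 4j − 15.
Set 4j − 15 = -3: j = 3.
C(15,3) = 455; 3^3 = 27; (-1)^12 = 1.
Coefficient = 455 · 27 · 1 = 12285.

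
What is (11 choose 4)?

330

C(11,4) = (11·10·9·8) / 4! = 7920 / 24 = 330.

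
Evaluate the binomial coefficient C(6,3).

20

C(6,3) = (6·5·4) / 3! = 120 / 6 = 20.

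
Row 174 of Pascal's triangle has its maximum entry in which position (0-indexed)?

C(174,r) is maximized at r = 174/2 = 87.

87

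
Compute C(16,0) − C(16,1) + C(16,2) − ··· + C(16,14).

15

The partial alternating sum Σ_{k=0}^{14} (−1)^k C(16,k) = (−1)^14 C(15,14) = 15.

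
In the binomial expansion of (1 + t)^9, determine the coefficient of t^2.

36

The general term is C(9,j)·(1)^j·(t)^(9-j); the t^2 term has j = 7.
C(9,7) = 36.
Coefficient = C(9,7) = 36.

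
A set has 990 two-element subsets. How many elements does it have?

45

n(n−1)/2 = 990 ⇒ n(n−1) = 1980. Since 45·44 = 1980, n = 45.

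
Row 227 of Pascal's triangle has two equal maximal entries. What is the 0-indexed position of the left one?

For odd n = 227, C(227,r) peaks at r = (n−1)/2 and (n+1)/2; the lower is 113.

113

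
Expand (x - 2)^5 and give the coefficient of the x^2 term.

-80

The general term is C(5,j)·(x)^j·(-2)^(5-j); the x^2 term has j = 2.
C(5,2) = 10.
Coefficient = C(5,2) · (-2)^3 = 10 · (-8) = -80.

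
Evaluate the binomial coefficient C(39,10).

635745396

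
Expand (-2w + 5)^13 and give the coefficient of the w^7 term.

The general term is C(13,j)·(-2w)^j·(5)^(13-j); the w^7 term has j = 7.
C(13,7) = 1716.
Coefficient = C(13,7) · (-2)^7 · 5^6 = 1716 · (-128) · 15625 = -3432000000.

-3432000000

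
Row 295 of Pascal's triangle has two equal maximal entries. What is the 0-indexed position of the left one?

147

For odd n = 295, C(295,k) peaks at k = (n−1)/2 and (n+1)/2; the lesser is 147.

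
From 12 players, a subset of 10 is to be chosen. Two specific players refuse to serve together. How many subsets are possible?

All 10-subsets: C(12,10) = 66. Those containing both fixed elements: C(10,8) = 45.
66 − 45 = 21.

21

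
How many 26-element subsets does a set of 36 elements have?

C(36,26) = C(36,10) by symmetry.
C(36,10) = (36·35·34·33·32·31·30·29·28·27) / 10! = 922393263052800 / 3628800 = 254186856.

254186856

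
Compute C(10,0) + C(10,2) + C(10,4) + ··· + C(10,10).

512

Half of (1+1)^10 + (1−1)^10 gives the even-index sum: 2^9 = 512.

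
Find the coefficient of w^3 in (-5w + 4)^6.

-160000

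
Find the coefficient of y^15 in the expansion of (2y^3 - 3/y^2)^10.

General term: C(10,j)·(2y^3)^j·(-3/y^2)^(10-j), with y-exponent 3j − 2(10−j) = 5j − 20.
Set 5j − 20 = 15: j = 7.
C(10,7) = 120; 2^7 = 128; (-3)^3 = -27.
Coefficient = 120 · 128 · (-27) = -414720.

-414720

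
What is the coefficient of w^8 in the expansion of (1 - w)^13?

The general term is C(13,j)·(1)^j·(-w)^(13-j); the w^8 term has j = 5.
C(13,5) = 1287.
Coefficient = C(13,5) = 1287.

1287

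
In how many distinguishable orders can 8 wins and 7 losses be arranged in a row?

6435

Choose positions for the wins: C(15,8) = 6435.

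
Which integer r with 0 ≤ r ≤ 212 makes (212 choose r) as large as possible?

106

C(212,r) is maximized at r = 212/2 = 106.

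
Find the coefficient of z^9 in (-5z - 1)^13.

-1396484375

The general term is C(13,j)·(-5z)^j·(-1)^(13-j); the z^9 term has j = 9.
C(13,9) = 715.
Coefficient = C(13,9) · (-5)^9 = 715 · (-1953125) = -1396484375.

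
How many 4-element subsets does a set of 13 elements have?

C(13,4) = (13·12·11·10) / 4! = 17160 / 24 = 715.

715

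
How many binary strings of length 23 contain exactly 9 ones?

Choose the 9 positions: C(23,9) = 817190.

817190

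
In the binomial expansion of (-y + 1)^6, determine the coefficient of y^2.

15

The general term is C(6,j)·(-y)^j·(1)^(6-j); the y^2 term has j = 2.
C(6,2) = 15.
Coefficient = C(6,2) = 15.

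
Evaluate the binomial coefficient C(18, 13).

C(18,13) = C(18,5) by symmetry.
C(18,5) = (18·17·16·15·14) / 5! = 1028160 / 120 = 8568.

8568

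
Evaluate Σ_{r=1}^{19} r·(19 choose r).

4980736

Differentiating (1+x)^19 and setting x=1: Σ r·C(19,r) = 19·2^18 = 4980736.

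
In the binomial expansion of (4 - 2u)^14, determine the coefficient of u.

The general term is C(14,j)·(4)^j·(-2u)^(14-j); the u^1 term has j = 13.
C(14,13) = 14.
Coefficient = C(14,13) · 4^13 · (-2)^1 = 14 · 67108864 · (-2) = -1879048192.

-1879048192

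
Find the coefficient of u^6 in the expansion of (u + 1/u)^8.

General term: C(8,j)·(u)^j·(1/u)^(8-j), with u-exponent 1j − 1(8−j) = 2j − 8.
Set 2j − 8 = 6: j = 7.
C(8,7) = 8; 1^7 = 1; 1^1 = 1.
Coefficient = 8 · 1 · 1 = 8.

8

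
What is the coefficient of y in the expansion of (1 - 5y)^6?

-30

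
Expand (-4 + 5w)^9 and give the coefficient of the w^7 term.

45000000

The general term is C(9,j)·(-4)^j·(5w)^(9-j); the w^7 term has j = 2.
C(9,2) = 36.
Coefficient = C(9,2) · (-4)^2 · 5^7 = 36 · 16 · 78125 = 45000000.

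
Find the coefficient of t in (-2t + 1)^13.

-26

The general term is C(13,j)·(-2t)^j·(1)^(13-j); the t^1 term has j = 1.
C(13,1) = 13.
Coefficient = C(13,1) · (-2)^1 = 13 · (-2) = -26.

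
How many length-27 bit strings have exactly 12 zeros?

17383860

Choose the 12 positions: C(27,12) = 17383860.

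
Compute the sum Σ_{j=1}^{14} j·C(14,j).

Differentiating (1+x)^14 and setting x=1: Σ j·C(14,j) = 14·2^13 = 114688.

114688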